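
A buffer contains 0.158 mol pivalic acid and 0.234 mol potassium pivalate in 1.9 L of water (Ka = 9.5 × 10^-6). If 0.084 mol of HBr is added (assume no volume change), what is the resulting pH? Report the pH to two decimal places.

pH = 4.81

Added H+ converts (CH3)3CCOO- to (CH3)3CCOOH: (CH3)3CCOOH → 0.242 mol, (CH3)3CCOO- → 0.15 mol.
pKa = −log(9.5 × 10^-6) = 5.022
pH = pKa + log([A⁻]/[HA]) = 5.022 + log(0.15/0.242) = 5.022 -0.208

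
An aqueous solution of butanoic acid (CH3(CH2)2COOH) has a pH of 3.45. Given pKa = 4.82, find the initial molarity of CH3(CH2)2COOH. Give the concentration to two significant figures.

C₀ = 8.7 × 10^-3 M

[H+] = 10^(-3.45) = 3.55 × 10^-4 M = x
Ka = 10^(−4.82) = 1.51 × 10^-5
Ka = x²/(C₀ − x) ⇒ C₀ = x + x²/Ka
C₀ = 3.55 × 10^-4 + (3.55 × 10^-4)²/(1.51 × 10^-5) = 8.70 × 10^-3 M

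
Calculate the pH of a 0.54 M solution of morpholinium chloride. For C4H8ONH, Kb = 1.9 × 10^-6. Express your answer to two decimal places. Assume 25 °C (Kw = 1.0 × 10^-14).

C4H8ONH2+ is the conjugate acid of the weak base C4H8ONH.
Ka = Kw/Kb = 1.0×10^-14 / 1.9 × 10^-6 = 5.26 × 10^-9
From the ICE table, Ka = [H+]²/(0.54 − [H+]) = 5.26 × 10^-9.
Since Ka ≪ C₀, [H+] ≈ √(Ka·C₀) = 5.33 × 10^-5 M.
Check: 0.0099% ionized — well under 5%, approximation valid.
pH = −log(5.33 × 10^-5) = 4.27

pH = 4.27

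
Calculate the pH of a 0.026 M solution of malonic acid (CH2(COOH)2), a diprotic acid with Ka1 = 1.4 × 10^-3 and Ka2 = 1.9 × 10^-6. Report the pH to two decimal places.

Ka1 ≫ Ka2, so treat the first dissociation as the only significant source of H+.
Ka1 = x²/(0.026 − x) = 1.4 × 10^-3
Solving the quadratic: x = (−Ka1 + √(Ka1² + 4·Ka1·C₀))/2 = 5.37 × 10^-3 M
pH = −log(5.37 × 10^-3) = 2.27

pH = 2.27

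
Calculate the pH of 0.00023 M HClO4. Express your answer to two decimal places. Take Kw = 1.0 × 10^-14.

HClO4 is a strong acid and dissociates completely, so [H+] = 0.00023 M.
pH = -log(0.00023) = 3.64

pH = 3.64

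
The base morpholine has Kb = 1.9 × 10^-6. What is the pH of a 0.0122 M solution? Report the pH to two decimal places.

pH = 10.18

C4H8ONH + H2O ⇌ C4H8ONH2+ + OH-
Kb = [OH-]²/(0.0122 − [OH-]) = 1.9 × 10^-6
Assume [OH-] ≪ 0.0122: [OH-] ≈ √(1.9 × 10^-6 × 0.0122) = 1.52 × 10^-4 M
Check: 1.2% ionized — well under 5%, approximation valid.
pOH = −log(1.52 × 10^-4) = 3.82; pH = 14.00 − 3.82 = 10.18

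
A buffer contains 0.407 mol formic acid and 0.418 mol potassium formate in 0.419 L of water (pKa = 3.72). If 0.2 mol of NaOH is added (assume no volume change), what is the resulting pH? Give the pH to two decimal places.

After neutralization: n(HCOOH) = 0.207 mol, n(HCOO-) = 0.618 mol.
pH = pKa + log([A⁻]/[HA]) = 3.72 + log(0.618/0.207) = 3.72 +0.475

pH = 4.20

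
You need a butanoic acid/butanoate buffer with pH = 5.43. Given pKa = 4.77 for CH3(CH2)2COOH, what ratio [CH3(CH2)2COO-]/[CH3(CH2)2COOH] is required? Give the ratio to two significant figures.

ratio = 4.6

pH = pKa + log(r) ⇒ log(r) = 5.43 − 4.77 = +0.66
r = [CH3(CH2)2COO-]/[CH3(CH2)2COOH] = 10^(+0.66) = 4.57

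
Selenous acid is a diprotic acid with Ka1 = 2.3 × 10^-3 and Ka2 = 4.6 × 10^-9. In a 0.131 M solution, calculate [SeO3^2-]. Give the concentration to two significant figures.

4.6 × 10^-9 M

First ionization gives [H+] ≈ [HSeO3-] = 1.62 × 10^-2 M.
Second step: Ka2 = [H+][SeO3^2-]/[HSeO3-] ≈ [SeO3^2-] (since [H+] ≈ [HSeO3-]).
So [SeO3^2-] ≈ Ka2.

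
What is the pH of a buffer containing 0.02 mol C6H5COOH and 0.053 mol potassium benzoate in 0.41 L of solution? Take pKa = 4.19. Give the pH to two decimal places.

Using pH = pKa + log([base]/[acid]) with [base]/[acid] = 0.053/0.02:
pH = 4.19 + (+0.423) = 4.61

pH = 4.61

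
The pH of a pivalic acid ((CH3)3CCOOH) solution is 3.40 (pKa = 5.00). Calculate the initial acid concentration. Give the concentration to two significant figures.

C₀ = 1.6 × 10^-2 M

[H+] = 10^(-3.40) = 3.98 × 10^-4 M = x
Ka = 10^(−5.00) = 1.00 × 10^-5
Ka = x²/(C₀ − x) ⇒ C₀ = x + x²/Ka
C₀ = 3.98 × 10^-4 + (3.98 × 10^-4)²/(1.00 × 10^-5) = 1.62 × 10^-2 M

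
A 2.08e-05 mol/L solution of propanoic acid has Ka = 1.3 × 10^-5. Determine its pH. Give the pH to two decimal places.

pH = 4.95

CH3CH2COOH ⇌ CH3CH2COO- + H+
From the ICE table, Ka = x²/(2.08e-05 − x) = 1.3 × 10^-5.
x is not negligible relative to C₀; solve x² + 1.3e-05·x − 2.7e-10 = 0.
x = [−1.3e-05 + √(1.3e-05² + 1.08e-09)]/2 = 1.12 × 10^-5 M
pH = −log[H+] = −log(1.12 × 10^-5) = 4.95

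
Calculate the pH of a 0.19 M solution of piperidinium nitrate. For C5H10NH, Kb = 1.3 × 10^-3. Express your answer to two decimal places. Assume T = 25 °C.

pH = 5.92

C5H10NH2+ is the conjugate acid of the weak base C5H10NH.
Ka = Kw/Kb = 1.0×10^-14 / 1.3 × 10^-3 = 7.69 × 10^-12
From the ICE table, Ka = x²/(0.19 − x) = 7.69 × 10^-12.
Neglecting x in the denominator: x = √(7.69 × 10^-12 × 0.19) = 1.21 × 10^-6 M
pH = −log[H+] = −log(1.21 × 10^-6) = 5.92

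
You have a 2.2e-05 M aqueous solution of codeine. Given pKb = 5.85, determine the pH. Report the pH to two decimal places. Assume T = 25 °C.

pH = 8.69

C18H21NO3 + H2O ⇌ C18H22NO3+ + OH-
Kb = 10^(−5.85) = 1.41 × 10^-6
Kb = x²/(2.2e-05 − x) = 1.41 × 10^-6
x is not negligible relative to C₀; solve x² + 1.41e-06·x − 3.1e-11 = 0.
x = (−Kb + √(Kb² + 4·Kb·C₀))/2 = 4.91 × 10^-6 M
pOH = −log(4.91 × 10^-6) = 5.31; pH = 14.00 − 5.31 = 8.69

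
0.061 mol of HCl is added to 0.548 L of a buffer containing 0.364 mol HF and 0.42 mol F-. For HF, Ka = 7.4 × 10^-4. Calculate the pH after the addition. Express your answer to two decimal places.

Added H+ converts F- to HF: HF → 0.425 mol, F- → 0.359 mol.
pKa = −log(7.4 × 10^-4) = 3.131
pH = pKa + log(n_F-/n_HF) = 3.131 + log(0.359/0.425) = 3.131 + (-0.073)

pH = 3.06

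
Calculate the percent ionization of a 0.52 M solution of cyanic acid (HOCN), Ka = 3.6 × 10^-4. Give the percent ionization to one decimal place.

2.6%

HOCN ⇌ OCN- + H+; let x = [H+] at equilibrium.
x ≈ √(Ka·C₀) = √(3.6 × 10^-4 × 0.52) = 1.37 × 10^-2 M
Fraction ionized = 1.37 × 10^-2 / 0.52 = 0.0263 → 2.6%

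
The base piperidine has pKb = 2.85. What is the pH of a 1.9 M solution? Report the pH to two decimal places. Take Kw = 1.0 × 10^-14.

C5H10NH + H2O ⇌ C5H10NH2+ + OH-
Kb = 10^(−2.85) = 1.41 × 10^-3
From the ICE table, Kb = [OH-]²/(1.9 − [OH-]) = 1.41 × 10^-3.
Assume [OH-] ≪ 1.9: [OH-] ≈ √(1.41 × 10^-3 × 1.9) = 5.18 × 10^-2 M
pOH = 1.29, so pH = 14.00 − pOH = 12.71

pH = 12.71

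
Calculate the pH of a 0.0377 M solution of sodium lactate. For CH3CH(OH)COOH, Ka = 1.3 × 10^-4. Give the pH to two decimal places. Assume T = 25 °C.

CH3CH(OH)COO- is the conjugate base of the weak acid CH3CH(OH)COOH.
Kb = Kw/Ka = 1.0×10^-14 / 1.3 × 10^-4 = 7.69 × 10^-11
Kb = x²/(0.0377 − x) = 7.69 × 10^-11
Neglecting x in the denominator: x = √(7.69 × 10^-11 × 0.0377) = 1.70 × 10^-6 M
Check: 0.0045% ionized — well under 5%, approximation valid.
pOH = −log(1.70 × 10^-6) = 5.77; pH = 14.00 − 5.77 = 8.23

pH = 8.23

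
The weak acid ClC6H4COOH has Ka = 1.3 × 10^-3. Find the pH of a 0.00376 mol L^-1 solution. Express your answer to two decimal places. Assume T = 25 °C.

pH = 2.78

ClC6H4COOH ⇌ ClC6H4COO- + H+
From the ICE table, Ka = x²/(0.00376 − x) = 1.3 × 10^-3.
x is not negligible relative to C₀; solve x² + 0.0013·x − 4.89e-06 = 0.
x = [−0.0013 + √(0.0013² + 1.96e-05)]/2 = 1.65 × 10^-3 M
pH = −log(1.65 × 10^-3) = 2.78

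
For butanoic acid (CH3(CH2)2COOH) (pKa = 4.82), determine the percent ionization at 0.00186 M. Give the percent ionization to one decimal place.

8.6%

CH3(CH2)2COOH ⇌ CH3(CH2)2COO- + H+; let x = [H+] at equilibrium.
Ka = 10^(−4.82) = 1.51 × 10^-5
Solve x² + 1.51e-05x − 2.81e-08 = 0 → x = 1.60 × 10^-4 M
Fraction ionized = 1.60 × 10^-4 / 0.00186 = 0.0860 → 8.6%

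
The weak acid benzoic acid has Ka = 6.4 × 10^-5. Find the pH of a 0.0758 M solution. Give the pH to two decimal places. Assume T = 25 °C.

pH = 2.66

C6H5COOH ⇌ C6H5COO- + H+
Ka = [H+]²/(0.0758 − [H+]) = 6.4 × 10^-5
Neglecting [H+] in the denominator: [H+] = √(6.4 × 10^-5 × 0.0758) = 2.20 × 10^-3 M
([H+]/C₀ = 2.9% < 5%, so the approximation holds.)
pH = −log(2.20 × 10^-3) = 2.66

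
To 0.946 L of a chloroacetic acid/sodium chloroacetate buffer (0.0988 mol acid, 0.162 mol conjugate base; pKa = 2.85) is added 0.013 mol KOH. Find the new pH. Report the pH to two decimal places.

pH = 3.16

After neutralization: n(ClCH2COOH) = 0.0858 mol, n(ClCH2COO-) = 0.175 mol.
pH = pKa + log(n_ClCH2COO-/n_ClCH2COOH) = 2.85 + log(0.175/0.0858) = 2.85 + (+0.310)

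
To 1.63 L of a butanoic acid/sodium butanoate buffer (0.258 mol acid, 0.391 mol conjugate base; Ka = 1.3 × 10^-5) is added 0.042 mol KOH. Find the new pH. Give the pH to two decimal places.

pH = 5.19

After neutralization: n(CH3(CH2)2COOH) = 0.216 mol, n(CH3(CH2)2COO-) = 0.433 mol.
pKa = −log(1.3 × 10^-5) = 4.886
pH = pKa + log([A⁻]/[HA]) = 4.886 + log(0.433/0.216) = 4.886 +0.302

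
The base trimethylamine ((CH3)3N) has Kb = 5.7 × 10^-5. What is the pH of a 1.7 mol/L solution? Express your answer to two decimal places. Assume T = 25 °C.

(CH3)3N + H2O ⇌ (CH3)3NH+ + OH-
Kb = x²/(1.7 − x) = 5.7 × 10^-5
Since Kb ≪ C₀, x ≈ √(Kb·C₀) = 9.84 × 10^-3 M.
Check: 0.58% ionized — well under 5%, approximation valid.
pOH = 2.01, so pH = 14.00 − pOH = 11.99

pH = 11.99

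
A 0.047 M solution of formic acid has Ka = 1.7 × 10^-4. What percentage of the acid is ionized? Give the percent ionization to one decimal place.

5.8%

HCOOH ⇌ HCOO- + H+; let x = [H+] at equilibrium.
Ka = x²/(C₀ − x); solving the quadratic gives x = 2.74 × 10^-3 M.
% ionization = x/C₀ × 100% = 2.74 × 10^-3/0.047 × 100% = 5.8%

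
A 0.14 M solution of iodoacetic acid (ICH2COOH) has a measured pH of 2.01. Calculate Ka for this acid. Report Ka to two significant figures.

Ka = 7.3 × 10^-4

[H+] = 10^(-2.01) = 9.77 × 10^-3 M
At equilibrium [HA] = 0.14 − 9.77 × 10^-3 = 1.30 × 10^-1 M
Ka = [H+][A-]/[HA] = (9.77 × 10^-3)² / 1.30 × 10^-1 = 7.3 × 10^-4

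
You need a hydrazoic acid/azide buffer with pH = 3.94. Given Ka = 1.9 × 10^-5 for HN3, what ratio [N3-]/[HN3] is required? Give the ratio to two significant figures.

pKa = -log(1.9 × 10^-5) = 4.721
pH = pKa + log(r) ⇒ log(r) = 3.94 − 4.721 = -0.781
r = [N3-]/[HN3] = 10^(-0.781) = 0.166

ratio = 0.17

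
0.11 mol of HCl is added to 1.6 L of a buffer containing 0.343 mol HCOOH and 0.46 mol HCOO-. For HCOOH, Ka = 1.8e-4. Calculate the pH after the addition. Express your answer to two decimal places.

pH = 3.63

Added H+ converts HCOO- to HCOOH: HCOOH → 0.453 mol, HCOO- → 0.35 mol.
pKa = −log(1.8 × 10^-4) = 3.745
Henderson–Hasselbalch with mole ratio 0.35/0.453: pH = 3.745 + (-0.112)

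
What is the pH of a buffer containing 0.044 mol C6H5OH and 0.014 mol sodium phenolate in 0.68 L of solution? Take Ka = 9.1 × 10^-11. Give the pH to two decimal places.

pKa = −log(9.1 × 10^-11) = 10.041
pH = pKa + log([A⁻]/[HA]) = 10.041 + log(0.014/0.044)
pH = 10.041 + (-0.497) = 9.54

pH = 9.54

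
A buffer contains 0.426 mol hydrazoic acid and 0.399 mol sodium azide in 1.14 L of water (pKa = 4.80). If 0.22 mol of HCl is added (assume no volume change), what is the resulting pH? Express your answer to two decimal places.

pH = 4.24

Added H+ converts N3- to HN3: HN3 → 0.646 mol, N3- → 0.179 mol.
pH = pKa + log(n_N3-/n_HN3) = 4.80 + log(0.179/0.646) = 4.80 + (-0.557)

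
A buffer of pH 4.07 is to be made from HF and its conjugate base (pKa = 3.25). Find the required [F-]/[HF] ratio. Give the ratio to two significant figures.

ratio = 6.6

pH = pKa + log(r) ⇒ log(r) = 4.07 − 3.25 = +0.82
r = [F-]/[HF] = 10^(+0.82) = 6.61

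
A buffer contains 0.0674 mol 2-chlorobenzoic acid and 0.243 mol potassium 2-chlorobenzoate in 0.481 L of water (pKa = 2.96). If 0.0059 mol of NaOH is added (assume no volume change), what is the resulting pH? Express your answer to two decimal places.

pH = 3.57

After neutralization: n(ClC6H4COOH) = 0.0615 mol, n(ClC6H4COO-) = 0.249 mol.
Henderson–Hasselbalch with mole ratio 0.249/0.0615: pH = 2.96 + (+0.607)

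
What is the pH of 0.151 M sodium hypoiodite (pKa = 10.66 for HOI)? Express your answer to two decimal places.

pH = 11.91

OI- is the conjugate base of the weak acid HOI.
Ka = 10^(−10.66) = 2.19 × 10^-11
Kb = Kw/Ka = 1.0×10^-14 / 2.19 × 10^-11 = 4.57 × 10^-4
From the ICE table, Kb = x²/(0.151 − x) = 4.57 × 10^-4.
Here C₀/Kb ≈ 330, so the small-x approximation fails. Use the quadratic:
x = [−0.000457 + √(0.000457² + 0.000276)]/2 = 8.08 × 10^-3 M
pOH = −log(8.08 × 10^-3) = 2.09; pH = 14.00 − 2.09 = 11.91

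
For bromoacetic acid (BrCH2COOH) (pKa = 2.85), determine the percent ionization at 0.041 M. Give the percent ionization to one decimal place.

16.9%

BrCH2COOH ⇌ BrCH2COO- + H+; let x = [H+] at equilibrium.
Ka = 10^(−2.85) = 1.41 × 10^-3
Solve x² + 0.00141x − 5.78e-05 = 0 → x = 6.93 × 10^-3 M
Fraction ionized = 6.93 × 10^-3 / 0.041 = 0.1690 → 16.9%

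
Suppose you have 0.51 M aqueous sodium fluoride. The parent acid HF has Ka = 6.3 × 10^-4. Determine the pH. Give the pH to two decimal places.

F- is the conjugate base of the weak acid HF.
Kb = Kw/Ka = 1.0×10^-14 / 6.3 × 10^-4 = 1.59 × 10^-11
Kb = [OH-]²/(0.51 − [OH-]) = 1.59 × 10^-11
Neglecting [OH-] in the denominator: [OH-] = √(1.59 × 10^-11 × 0.51) = 2.85 × 10^-6 M
([OH-]/C₀ = 0.00056% < 5%, so the approximation holds.)
pOH = 5.55, so pH = 14.00 − pOH = 8.45

pH = 8.45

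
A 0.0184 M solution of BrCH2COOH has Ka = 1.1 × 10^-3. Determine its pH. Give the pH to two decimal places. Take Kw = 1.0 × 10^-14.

pH = 2.40

BrCH2COOH ⇌ BrCH2COO- + H+
From the ICE table, Ka = [H+]²/(0.0184 − [H+]) = 1.1 × 10^-3.
Here C₀/Ka ≈ 16.7, so the small-[H+] approximation fails. Use the quadratic:
[H+] = (−Ka + √(Ka² + 4·Ka·C₀))/2 = 3.98 × 10^-3 M
pH = −log(3.98 × 10^-3) = 2.40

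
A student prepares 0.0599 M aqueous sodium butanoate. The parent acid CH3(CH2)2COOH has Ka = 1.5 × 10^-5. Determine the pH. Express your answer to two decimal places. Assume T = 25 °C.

pH = 8.80

CH3(CH2)2COO- is the conjugate base of the weak acid CH3(CH2)2COOH.
Kb = Kw/Ka = 1.0×10^-14 / 1.5 × 10^-5 = 6.67 × 10^-10
From the ICE table, Kb = x²/(0.0599 − x) = 6.67 × 10^-10.
Since Kb ≪ C₀, x ≈ √(Kb·C₀) = 6.32 × 10^-6 M.
pOH = −log(6.32 × 10^-6) = 5.20; pH = 14.00 − 5.20 = 8.80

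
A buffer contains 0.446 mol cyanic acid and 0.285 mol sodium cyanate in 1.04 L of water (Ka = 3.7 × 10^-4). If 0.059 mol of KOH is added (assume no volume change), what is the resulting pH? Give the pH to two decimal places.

After neutralization: n(HOCN) = 0.387 mol, n(OCN-) = 0.344 mol.
pKa = −log(3.7 × 10^-4) = 3.432
pH = pKa + log([A⁻]/[HA]) = 3.432 + log(0.344/0.387) = 3.432 -0.051

pH = 3.38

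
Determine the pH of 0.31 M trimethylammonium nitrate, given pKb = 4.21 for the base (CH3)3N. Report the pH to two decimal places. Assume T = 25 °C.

(CH3)3NH+ is the conjugate acid of the weak base (CH3)3N.
Kb = 10^(−4.21) = 6.17 × 10^-5
Ka = Kw/Kb = 1.0×10^-14 / 6.17 × 10^-5 = 1.62 × 10^-10
Let x = [H+] at equilibrium. Ka = x²/(0.31 − x).
Assume x ≪ 0.31: x ≈ √(1.62 × 10^-10 × 0.31) = 7.09 × 10^-6 M
pH = −log(7.09 × 10^-6) = 5.15

pH = 5.15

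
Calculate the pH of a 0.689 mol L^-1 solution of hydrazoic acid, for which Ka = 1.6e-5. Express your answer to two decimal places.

pH = 2.48

HN3 ⇌ N3- + H+
From the ICE table, Ka = [H+]²/(0.689 − [H+]) = 1.6 × 10^-5.
Assume [H+] ≪ 0.689: [H+] ≈ √(1.6 × 10^-5 × 0.689) = 3.32 × 10^-3 M
([H+]/C₀ = 0.48% < 5%, so the approximation holds.)
pH = −log(3.32 × 10^-3) = 2.48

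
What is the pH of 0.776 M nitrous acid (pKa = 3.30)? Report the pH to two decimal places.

pH = 1.71

HNO2 ⇌ NO2- + H+
Ka = 10^(−3.30) = 5.01 × 10^-4
From the ICE table, Ka = x²/(0.776 − x) = 5.01 × 10^-4.
Since Ka ≪ C₀, x ≈ √(Ka·C₀) = 1.97 × 10^-2 M.
pH = −log[H+] = −log(1.97 × 10^-2) = 1.71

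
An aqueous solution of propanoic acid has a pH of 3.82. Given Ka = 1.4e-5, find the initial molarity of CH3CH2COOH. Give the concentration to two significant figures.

[H+] = 10^(-3.82) = 1.51 × 10^-4 M = x
Ka = x²/(C₀ − x) ⇒ C₀ = x + x²/Ka
C₀ = 1.51 × 10^-4 + (1.51 × 10^-4)²/(1.4 × 10^-5) = 1.78 × 10^-3 M

C₀ = 1.8 × 10^-3 M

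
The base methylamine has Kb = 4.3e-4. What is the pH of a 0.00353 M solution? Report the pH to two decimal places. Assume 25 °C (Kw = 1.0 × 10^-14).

CH3NH2 + H2O ⇌ CH3NH3+ + OH-
From the ICE table, Kb = [OH-]²/(0.00353 − [OH-]) = 4.3 × 10^-4.
The 5% rule fails; solving [OH-]² + Kb·[OH-] − Kb·C₀ = 0 exactly:
[OH-] = (−Kb + √(Kb² + 4·Kb·C₀))/2 = 1.04 × 10^-3 M
pOH = 2.98, so pH = 14.00 − pOH = 11.02

pH = 11.02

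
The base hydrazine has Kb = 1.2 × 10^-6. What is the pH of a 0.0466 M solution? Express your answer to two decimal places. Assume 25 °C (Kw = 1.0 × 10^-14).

pH = 10.37

N2H4 + H2O ⇌ N2H5+ + OH-
From the ICE table, Kb = x²/(0.0466 − x) = 1.2 × 10^-6.
Assume x ≪ 0.0466: x ≈ √(1.2 × 10^-6 × 0.0466) = 2.36 × 10^-4 M
(x/C₀ = 0.51% < 5%, so the approximation holds.)
pOH = −log(2.36 × 10^-4) = 3.63; pH = 14.00 − 3.63 = 10.37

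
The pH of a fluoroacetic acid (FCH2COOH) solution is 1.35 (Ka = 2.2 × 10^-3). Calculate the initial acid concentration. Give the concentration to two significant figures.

C₀ = 9.5 × 10^-1 M

[H+] = 10^(-1.35) = 4.47 × 10^-2 M = x
Ka = x²/(C₀ − x) ⇒ C₀ = x + x²/Ka
C₀ = 4.47 × 10^-2 + (4.47 × 10^-2)²/(2.2 × 10^-3) = 9.53 × 10^-1 M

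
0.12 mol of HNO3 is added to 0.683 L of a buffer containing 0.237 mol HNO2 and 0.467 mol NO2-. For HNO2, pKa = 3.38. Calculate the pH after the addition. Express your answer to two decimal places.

After neutralization: n(HNO2) = 0.357 mol, n(NO2-) = 0.347 mol.
pH = pKa + log([A⁻]/[HA]) = 3.38 + log(0.347/0.357) = 3.38 -0.012

pH = 3.37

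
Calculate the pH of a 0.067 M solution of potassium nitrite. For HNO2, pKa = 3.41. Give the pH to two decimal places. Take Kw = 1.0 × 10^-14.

NO2- is the conjugate base of the weak acid HNO2.
Ka = 10^(−3.41) = 3.89 × 10^-4
Kb = Kw/Ka = 1.0×10^-14 / 3.89 × 10^-4 = 2.57 × 10^-11
From the ICE table, Kb = [OH-]²/(0.067 − [OH-]) = 2.57 × 10^-11.
Neglecting [OH-] in the denominator: [OH-] = √(2.57 × 10^-11 × 0.067) = 1.31 × 10^-6 M
([OH-]/C₀ = 0.002% < 5%, so the approximation holds.)
pOH = 5.88, so pH = 14.00 − pOH = 8.12

pH = 8.12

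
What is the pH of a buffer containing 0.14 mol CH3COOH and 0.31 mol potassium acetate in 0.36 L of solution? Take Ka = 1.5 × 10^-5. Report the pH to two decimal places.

pKa = −log(1.5 × 10^-5) = 4.824
pH = pKa + log([A⁻]/[HA]) = 4.824 + log(0.31/0.14)
pH = 4.824 + (+0.345) = 5.17

pH = 5.17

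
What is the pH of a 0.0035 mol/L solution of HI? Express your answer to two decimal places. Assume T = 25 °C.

pH = 2.46

HI is a strong acid and dissociates completely, so [H+] = 0.0035 M.
pH = -log(0.0035) = 2.46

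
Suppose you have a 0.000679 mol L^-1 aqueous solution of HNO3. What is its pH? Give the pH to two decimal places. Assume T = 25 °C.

HNO3 is a strong acid and dissociates completely, so [H+] = 0.000679 M.
pH = -log(0.000679) = 3.17

pH = 3.17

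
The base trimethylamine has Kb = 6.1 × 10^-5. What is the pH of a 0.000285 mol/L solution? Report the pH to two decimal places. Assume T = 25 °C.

(CH3)3N + H2O ⇌ (CH3)3NH+ + OH-
Let x = [OH-] at equilibrium. Kb = x²/(0.000285 − x).
The 5% rule fails; solving x² + Kb·x − Kb·C₀ = 0 exactly:
x = (−Kb + √(Kb² + 4·Kb·C₀))/2 = 1.05 × 10^-4 M
pOH = 3.98, so pH = 14.00 − pOH = 10.02

pH = 10.02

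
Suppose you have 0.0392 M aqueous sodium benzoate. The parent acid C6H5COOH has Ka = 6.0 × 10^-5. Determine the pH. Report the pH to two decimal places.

pH = 8.41

C6H5COO- is the conjugate base of the weak acid C6H5COOH.
Kb = Kw/Ka = 1.0×10^-14 / 6.0 × 10^-5 = 1.67 × 10^-10
From the ICE table, Kb = x²/(0.0392 − x) = 1.67 × 10^-10.
Since Kb ≪ C₀, x ≈ √(Kb·C₀) = 2.56 × 10^-6 M.
Check: 0.0065% ionized — well under 5%, approximation valid.
pOH = 5.59, so pH = 14.00 − pOH = 8.41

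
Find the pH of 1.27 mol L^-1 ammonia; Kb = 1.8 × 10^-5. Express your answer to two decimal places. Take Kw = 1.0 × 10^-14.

NH3 + H2O ⇌ NH4+ + OH-
Kb = [OH-]²/(1.27 − [OH-]) = 1.8 × 10^-5
Neglecting [OH-] in the denominator: [OH-] = √(1.8 × 10^-5 × 1.27) = 4.78 × 10^-3 M
Check: 0.38% ionized — well under 5%, approximation valid.
pOH = −log(4.78 × 10^-3) = 2.32; pH = 14.00 − 2.32 = 11.68

pH = 11.68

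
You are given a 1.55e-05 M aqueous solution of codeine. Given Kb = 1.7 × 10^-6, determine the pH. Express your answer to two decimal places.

C18H21NO3 + H2O ⇌ C18H22NO3+ + OH-
Kb = x²/(1.55e-05 − x) = 1.7 × 10^-6
Here C₀/Kb ≈ 9.12, so the small-x approximation fails. Use the quadratic:
x = (−Kb + √(Kb² + 4·Kb·C₀))/2 = 4.35 × 10^-6 M
pOH = −log(4.35 × 10^-6) = 5.36; pH = 14.00 − 5.36 = 8.64

pH = 8.64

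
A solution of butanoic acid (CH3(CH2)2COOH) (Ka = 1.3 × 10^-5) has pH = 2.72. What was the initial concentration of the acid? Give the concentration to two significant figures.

C₀ = 2.8 × 10^-1 M

[H+] = 10^(-2.72) = 1.91 × 10^-3 M = x
Ka = x²/(C₀ − x) ⇒ C₀ = x + x²/Ka
C₀ = 1.91 × 10^-3 + (1.91 × 10^-3)²/(1.3 × 10^-5) = 2.83 × 10^-1 M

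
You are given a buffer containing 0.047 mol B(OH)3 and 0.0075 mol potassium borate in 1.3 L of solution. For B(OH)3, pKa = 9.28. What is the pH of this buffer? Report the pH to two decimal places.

pH = 8.48

pH = pKa + log([A⁻]/[HA]) = 9.28 + log(0.0075/0.047)
pH = 9.28 + (-0.797) = 8.48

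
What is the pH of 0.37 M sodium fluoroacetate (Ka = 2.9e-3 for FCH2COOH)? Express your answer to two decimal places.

FCH2COO- is the conjugate base of the weak acid FCH2COOH.
Kb = Kw/Ka = 1.0×10^-14 / 2.9 × 10^-3 = 3.45 × 10^-12
Kb = [OH-]²/(0.37 − [OH-]) = 3.45 × 10^-12
Since Kb ≪ C₀, [OH-] ≈ √(Kb·C₀) = 1.13 × 10^-6 M.
Check: 0.00031% ionized — well under 5%, approximation valid.
pOH = −log(1.13 × 10^-6) = 5.95; pH = 14.00 − 5.95 = 8.05

pH = 8.05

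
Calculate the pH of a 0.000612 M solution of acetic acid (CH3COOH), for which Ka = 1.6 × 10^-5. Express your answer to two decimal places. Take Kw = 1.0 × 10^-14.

pH = 4.04

CH3COOH ⇌ CH3COO- + H+
From the ICE table, Ka = [H+]²/(0.000612 − [H+]) = 1.6 × 10^-5.
The 5% rule fails; solving [H+]² + Ka·[H+] − Ka·C₀ = 0 exactly:
[H+] = [−1.6e-05 + √(1.6e-05² + 3.92e-08)]/2 = 9.13 × 10^-5 M
pH = −log(9.13 × 10^-5) = 4.04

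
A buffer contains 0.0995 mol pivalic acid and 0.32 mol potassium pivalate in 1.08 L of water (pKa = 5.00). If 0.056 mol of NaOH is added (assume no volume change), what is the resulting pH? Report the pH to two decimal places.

After neutralization: n((CH3)3CCOOH) = 0.0435 mol, n((CH3)3CCOO-) = 0.376 mol.
pH = pKa + log([A⁻]/[HA]) = 5.00 + log(0.376/0.0435) = 5.00 +0.937

pH = 5.94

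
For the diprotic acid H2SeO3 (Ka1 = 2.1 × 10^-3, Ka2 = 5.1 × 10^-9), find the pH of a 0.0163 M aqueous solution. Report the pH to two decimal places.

pH = 2.31

Since Ka1 ≫ Ka2, the first ionization dominates [H+].
Ka1 = x²/(0.0163 − x) = 2.1 × 10^-3
Solving the quadratic: x = (−Ka1 + √(Ka1² + 4·Ka1·C₀))/2 = 4.89 × 10^-3 M
pH = −log(4.89 × 10^-3) = 2.31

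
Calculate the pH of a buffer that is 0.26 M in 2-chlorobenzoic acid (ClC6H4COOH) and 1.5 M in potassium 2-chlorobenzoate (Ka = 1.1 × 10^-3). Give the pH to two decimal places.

pH = 3.72

pKa = −log(1.1 × 10^-3) = 2.959
Henderson–Hasselbalch: pH = pKa + log([ClC6H4COO-]/[ClC6H4COOH]) = 2.959 + log(1.5/0.26)
pH = 2.959 + (+0.761) = 3.72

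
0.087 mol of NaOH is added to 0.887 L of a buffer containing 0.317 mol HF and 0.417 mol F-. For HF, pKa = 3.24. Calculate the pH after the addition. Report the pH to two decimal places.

After neutralization: n(HF) = 0.23 mol, n(F-) = 0.504 mol.
pH = pKa + log([A⁻]/[HA]) = 3.24 + log(0.504/0.23) = 3.24 +0.341

pH = 3.58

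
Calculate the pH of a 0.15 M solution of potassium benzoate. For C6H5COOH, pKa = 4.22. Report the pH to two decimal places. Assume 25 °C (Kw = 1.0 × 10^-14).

pH = 8.70

C6H5COO- is the conjugate base of the weak acid C6H5COOH.
Ka = 10^(−4.22) = 6.03 × 10^-5
Kb = Kw/Ka = 1.0×10^-14 / 6.03 × 10^-5 = 1.66 × 10^-10
Kb = x²/(0.15 − x) = 1.66 × 10^-10
Assume x ≪ 0.15: x ≈ √(1.66 × 10^-10 × 0.15) = 4.99 × 10^-6 M
Check: 0.0033% ionized — well under 5%, approximation valid.
pOH = −log(4.99 × 10^-6) = 5.30; pH = 14.00 − 5.30 = 8.70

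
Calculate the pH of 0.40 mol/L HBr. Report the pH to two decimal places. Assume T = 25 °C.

HBr is a strong acid and dissociates completely, so [H+] = 0.40 M.
pH = -log(0.4) = 0.40

pH = 0.40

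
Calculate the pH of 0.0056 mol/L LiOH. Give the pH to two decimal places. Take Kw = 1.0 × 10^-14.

pH = 11.75

LiOH is a strong base; [OH-] = 0.0056 M.
pOH = -log(0.0056) = 2.25
pH = 14.00 - 2.25 = 11.75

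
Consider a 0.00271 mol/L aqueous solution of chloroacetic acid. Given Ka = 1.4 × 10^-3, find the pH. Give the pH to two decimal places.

ClCH2COOH ⇌ ClCH2COO- + H+
Let x = [H+] at equilibrium. Ka = x²/(0.00271 − x).
The 5% rule fails; solving x² + Ka·x − Ka·C₀ = 0 exactly:
x = (−Ka + √(Ka² + 4·Ka·C₀))/2 = 1.37 × 10^-3 M
pH = −log(1.37 × 10^-3) = 2.86

pH = 2.86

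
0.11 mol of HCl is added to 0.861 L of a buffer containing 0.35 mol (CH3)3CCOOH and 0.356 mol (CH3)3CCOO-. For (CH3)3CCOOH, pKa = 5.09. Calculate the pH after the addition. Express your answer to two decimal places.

After neutralization: n((CH3)3CCOOH) = 0.46 mol, n((CH3)3CCOO-) = 0.246 mol.
Henderson–Hasselbalch with mole ratio 0.246/0.46: pH = 5.09 + (-0.272)

pH = 4.82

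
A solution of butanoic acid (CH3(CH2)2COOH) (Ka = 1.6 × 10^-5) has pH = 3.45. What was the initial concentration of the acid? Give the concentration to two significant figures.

[H+] = 10^(-3.45) = 3.55 × 10^-4 M = x
Ka = x²/(C₀ − x) ⇒ C₀ = x + x²/Ka
C₀ = 3.55 × 10^-4 + (3.55 × 10^-4)²/(1.6 × 10^-5) = 8.23 × 10^-3 M

C₀ = 8.2 × 10^-3 M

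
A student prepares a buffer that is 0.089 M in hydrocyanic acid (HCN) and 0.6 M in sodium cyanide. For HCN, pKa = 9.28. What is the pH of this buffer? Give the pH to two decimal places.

pH = 10.11

pH = pKa + log([A⁻]/[HA]) = 9.28 + log(0.6/0.089)
pH = 9.28 + (+0.829) = 10.11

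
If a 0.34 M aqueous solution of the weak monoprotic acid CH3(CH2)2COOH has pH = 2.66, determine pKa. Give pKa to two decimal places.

pKa = 4.85

[H+] = 10^(-2.66) = 2.19 × 10^-3 M
At equilibrium [HA] = 0.34 − 2.19 × 10^-3 = 3.38 × 10^-1 M
Ka = [H+][A-]/[HA] = (2.19 × 10^-3)² / 3.38 × 10^-1 = 1.42 × 10^-5
pKa = -log(1.42 × 10^-5) = 4.85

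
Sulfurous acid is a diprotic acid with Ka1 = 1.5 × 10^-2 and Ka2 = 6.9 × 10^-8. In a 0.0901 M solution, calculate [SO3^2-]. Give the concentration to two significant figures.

6.9 × 10^-8 M

First ionization gives [H+] ≈ [HSO3-] = 3.00 × 10^-2 M.
Second step: Ka2 = [H+][SO3^2-]/[HSO3-] ≈ [SO3^2-] (since [H+] ≈ [HSO3-]).
So [SO3^2-] ≈ Ka2.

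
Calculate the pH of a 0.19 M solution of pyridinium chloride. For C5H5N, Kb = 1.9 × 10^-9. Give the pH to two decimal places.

C5H5NH+ is the conjugate acid of the weak base C5H5N.
Ka = Kw/Kb = 1.0×10^-14 / 1.9 × 10^-9 = 5.26 × 10^-6
From the ICE table, Ka = [H+]²/(0.19 − [H+]) = 5.26 × 10^-6.
Assume [H+] ≪ 0.19: [H+] ≈ √(5.26 × 10^-6 × 0.19) = 1.00 × 10^-3 M
([H+]/C₀ = 0.53% < 5%, so the approximation holds.)
pH = −log(1.00 × 10^-3) = 3.00

pH = 3.00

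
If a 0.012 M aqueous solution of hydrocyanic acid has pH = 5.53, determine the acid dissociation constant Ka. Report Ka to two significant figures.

[H+] = 10^(-5.53) = 2.95 × 10^-6 M
At equilibrium [HA] = 0.012 − 2.95 × 10^-6 = 1.20 × 10^-2 M
Ka = [H+][A-]/[HA] = (2.95 × 10^-6)² / 1.20 × 10^-2 = 7.3 × 10^-10

Ka = 7.3 × 10^-10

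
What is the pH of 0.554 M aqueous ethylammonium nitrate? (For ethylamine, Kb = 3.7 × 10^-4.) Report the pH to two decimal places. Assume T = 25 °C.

C2H5NH3+ is the conjugate acid of the weak base C2H5NH2.
Ka = Kw/Kb = 1.0×10^-14 / 3.7 × 10^-4 = 2.70 × 10^-11
From the ICE table, Ka = [H+]²/(0.554 − [H+]) = 2.70 × 10^-11.
Neglecting [H+] in the denominator: [H+] = √(2.70 × 10^-11 × 0.554) = 3.87 × 10^-6 M
pH = −log(3.87 × 10^-6) = 5.41

pH = 5.41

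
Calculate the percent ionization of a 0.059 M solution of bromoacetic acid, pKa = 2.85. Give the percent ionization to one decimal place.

14.3%

BrCH2COOH ⇌ BrCH2COO- + H+; let x = [H+] at equilibrium.
Ka = 10^(−2.85) = 1.41 × 10^-3
Ka = x²/(C₀ − x); solving the quadratic gives x = 8.44 × 10^-3 M.
Fraction ionized = 8.44 × 10^-3 / 0.059 = 0.1431 → 14.3%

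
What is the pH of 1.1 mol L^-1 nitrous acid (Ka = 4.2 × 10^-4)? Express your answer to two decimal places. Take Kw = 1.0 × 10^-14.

pH = 1.67

HNO2 ⇌ NO2- + H+
Ka = [H+]²/(1.1 − [H+]) = 4.2 × 10^-4
Since Ka ≪ C₀, [H+] ≈ √(Ka·C₀) = 2.15 × 10^-2 M.
Check: 2% ionized — well under 5%, approximation valid.
pH = −log(2.15 × 10^-2) = 1.67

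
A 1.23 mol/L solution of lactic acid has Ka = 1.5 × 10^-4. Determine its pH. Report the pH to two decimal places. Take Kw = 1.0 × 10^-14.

CH3CH(OH)COOH ⇌ CH3CH(OH)COO- + H+
From the ICE table, Ka = [H+]²/(1.23 − [H+]) = 1.5 × 10^-4.
Assume [H+] ≪ 1.23: [H+] ≈ √(1.5 × 10^-4 × 1.23) = 1.36 × 10^-2 M
Check: 1.1% ionized — well under 5%, approximation valid.
pH = −log[H+] = −log(1.36 × 10^-2) = 1.87

pH = 1.87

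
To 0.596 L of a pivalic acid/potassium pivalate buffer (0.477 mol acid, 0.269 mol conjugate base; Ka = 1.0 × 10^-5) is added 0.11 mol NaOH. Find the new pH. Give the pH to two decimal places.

OH- converts (CH3)3CCOOH to (CH3)3CCOO-: (CH3)3CCOOH → 0.367 mol, (CH3)3CCOO- → 0.379 mol.
pKa = −log(1.0 × 10^-5) = 5.000
pH = pKa + log(n_(CH3)3CCOO-/n_(CH3)3CCOOH) = 5.000 + log(0.379/0.367) = 5.000 + (+0.014)

pH = 5.01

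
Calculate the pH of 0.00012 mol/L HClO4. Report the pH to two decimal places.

pH = 3.92

HClO4 is a strong acid and dissociates completely, so [H+] = 0.00012 M.
pH = -log(0.00012) = 3.92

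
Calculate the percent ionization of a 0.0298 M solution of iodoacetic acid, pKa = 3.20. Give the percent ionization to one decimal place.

13.5%

ICH2COOH ⇌ ICH2COO- + H+; let x = [H+] at equilibrium.
Ka = 10^(−3.20) = 6.31 × 10^-4
Solve x² + 0.000631x − 1.88e-05 = 0 → x = 4.03 × 10^-3 M
% ionization = x/C₀ × 100% = 4.03 × 10^-3/0.0298 × 100% = 13.5%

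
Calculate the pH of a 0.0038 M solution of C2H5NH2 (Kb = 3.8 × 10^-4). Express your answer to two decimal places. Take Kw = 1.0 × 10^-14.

C2H5NH2 + H2O ⇌ C2H5NH3+ + OH-
From the ICE table, Kb = x²/(0.0038 − x) = 3.8 × 10^-4.
The 5% rule fails; solving x² + Kb·x − Kb·C₀ = 0 exactly:
x = [−0.00038 + √(0.00038² + 5.78e-06)]/2 = 1.03 × 10^-3 M
pOH = 2.99, so pH = 14.00 − pOH = 11.01

pH = 11.01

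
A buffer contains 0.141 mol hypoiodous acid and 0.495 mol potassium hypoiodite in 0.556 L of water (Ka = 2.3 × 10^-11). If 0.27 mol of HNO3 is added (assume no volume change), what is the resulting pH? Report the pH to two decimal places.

pH = 10.38

After neutralization: n(HOI) = 0.411 mol, n(OI-) = 0.225 mol.
pKa = −log(2.3 × 10^-11) = 10.638
Henderson–Hasselbalch with mole ratio 0.225/0.411: pH = 10.638 + (-0.262)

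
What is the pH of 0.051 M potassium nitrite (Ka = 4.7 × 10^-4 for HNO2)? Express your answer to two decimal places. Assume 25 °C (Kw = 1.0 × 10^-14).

NO2- is the conjugate base of the weak acid HNO2.
Kb = Kw/Ka = 1.0×10^-14 / 4.7 × 10^-4 = 2.13 × 10^-11
Kb = [OH-]²/(0.051 − [OH-]) = 2.13 × 10^-11
Assume [OH-] ≪ 0.051: [OH-] ≈ √(2.13 × 10^-11 × 0.051) = 1.04 × 10^-6 M
pOH = −log(1.04 × 10^-6) = 5.98; pH = 14.00 − 5.98 = 8.02

pH = 8.02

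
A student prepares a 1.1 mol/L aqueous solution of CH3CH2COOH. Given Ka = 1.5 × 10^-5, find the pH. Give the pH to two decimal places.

CH3CH2COOH ⇌ CH3CH2COO- + H+
Ka = [H+]²/(1.1 − [H+]) = 1.5 × 10^-5
Assume [H+] ≪ 1.1: [H+] ≈ √(1.5 × 10^-5 × 1.1) = 4.06 × 10^-3 M
Check: 0.37% ionized — well under 5%, approximation valid.
pH = −log[H+] = −log(4.06 × 10^-3) = 2.39

pH = 2.39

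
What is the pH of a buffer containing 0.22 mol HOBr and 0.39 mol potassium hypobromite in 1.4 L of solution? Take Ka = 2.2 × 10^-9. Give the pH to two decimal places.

pKa = −log(2.2 × 10^-9) = 8.658
Using pH = pKa + log([base]/[acid]) with [base]/[acid] = 0.39/0.22:
pH = 8.658 + (+0.249) = 8.91

pH = 8.91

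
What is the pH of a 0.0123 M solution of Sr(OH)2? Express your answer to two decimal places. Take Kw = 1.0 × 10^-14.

Sr(OH)2 is a strong base (each formula unit releases 2 OH-); [OH-] = 0.0246 M.
pOH = -log(0.0246) = 1.61
pH = 14.00 - 1.61 = 12.39

pH = 12.39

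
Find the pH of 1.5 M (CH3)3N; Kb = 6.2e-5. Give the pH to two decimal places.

(CH3)3N + H2O ⇌ (CH3)3NH+ + OH-
From the ICE table, Kb = x²/(1.5 − x) = 6.2 × 10^-5.
Neglecting x in the denominator: x = √(6.2 × 10^-5 × 1.5) = 9.64 × 10^-3 M
pOH = −log(9.64 × 10^-3) = 2.02; pH = 14.00 − 2.02 = 11.98

pH = 11.98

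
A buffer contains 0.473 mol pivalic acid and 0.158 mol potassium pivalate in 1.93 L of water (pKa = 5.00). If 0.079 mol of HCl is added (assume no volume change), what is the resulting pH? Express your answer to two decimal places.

After neutralization: n((CH3)3CCOOH) = 0.552 mol, n((CH3)3CCOO-) = 0.079 mol.
pH = pKa + log([A⁻]/[HA]) = 5.00 + log(0.079/0.552) = 5.00 -0.844

pH = 4.16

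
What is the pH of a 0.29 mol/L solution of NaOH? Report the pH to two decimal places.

pH = 13.46

NaOH is a strong base; [OH-] = 0.29 M.
pOH = -log(0.29) = 0.54
pH = 14.00 - 0.54 = 13.46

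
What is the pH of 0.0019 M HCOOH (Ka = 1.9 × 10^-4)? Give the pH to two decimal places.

HCOOH ⇌ HCOO- + H+
From the ICE table, Ka = [H+]²/(0.0019 − [H+]) = 1.9 × 10^-4.
The 5% rule fails; solving [H+]² + Ka·[H+] − Ka·C₀ = 0 exactly:
[H+] = (−Ka + √(Ka² + 4·Ka·C₀))/2 = 5.13 × 10^-4 M
pH = −log(5.13 × 10^-4) = 3.29

pH = 3.29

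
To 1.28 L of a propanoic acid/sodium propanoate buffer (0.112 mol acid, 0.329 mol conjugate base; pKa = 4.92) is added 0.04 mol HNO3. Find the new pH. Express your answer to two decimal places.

pH = 5.20

Added H+ converts CH3CH2COO- to CH3CH2COOH: CH3CH2COOH → 0.152 mol, CH3CH2COO- → 0.289 mol.
Henderson–Hasselbalch with mole ratio 0.289/0.152: pH = 4.92 + (+0.279)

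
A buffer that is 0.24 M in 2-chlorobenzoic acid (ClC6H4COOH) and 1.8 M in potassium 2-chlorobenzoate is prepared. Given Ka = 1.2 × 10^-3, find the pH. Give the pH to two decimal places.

pKa = −log(1.2 × 10^-3) = 2.921
pH = pKa + log([A⁻]/[HA]) = 2.921 + log(1.8/0.24)
pH = 2.921 + (+0.875) = 3.80

pH = 3.80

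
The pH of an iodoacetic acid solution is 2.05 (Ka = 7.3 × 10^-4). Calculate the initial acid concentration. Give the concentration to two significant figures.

[H+] = 10^(-2.05) = 8.91 × 10^-3 M = x
Ka = x²/(C₀ − x) ⇒ C₀ = x + x²/Ka
C₀ = 8.91 × 10^-3 + (8.91 × 10^-3)²/(7.3 × 10^-4) = 1.18 × 10^-1 M

C₀ = 1.2 × 10^-1 M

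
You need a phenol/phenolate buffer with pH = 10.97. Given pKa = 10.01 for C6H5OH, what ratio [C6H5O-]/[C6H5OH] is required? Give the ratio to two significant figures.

ratio = 9.1

pH = pKa + log(r) ⇒ log(r) = 10.97 − 10.01 = +0.96
r = [C6H5O-]/[C6H5OH] = 10^(+0.96) = 9.12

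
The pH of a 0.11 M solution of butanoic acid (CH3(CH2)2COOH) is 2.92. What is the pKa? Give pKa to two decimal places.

pKa = 4.88

[H+] = 10^(-2.92) = 1.20 × 10^-3 M
At equilibrium [HA] = 0.11 − 1.20 × 10^-3 = 1.09 × 10^-1 M
Ka = [H+][A-]/[HA] = (1.20 × 10^-3)² / 1.09 × 10^-1 = 1.32 × 10^-5
pKa = -log(1.32 × 10^-5) = 4.88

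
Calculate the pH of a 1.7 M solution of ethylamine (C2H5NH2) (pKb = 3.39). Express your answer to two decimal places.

C2H5NH2 + H2O ⇌ C2H5NH3+ + OH-
Kb = 10^(−3.39) = 4.07 × 10^-4
From the ICE table, Kb = [OH-]²/(1.7 − [OH-]) = 4.07 × 10^-4.
Neglecting [OH-] in the denominator: [OH-] = √(4.07 × 10^-4 × 1.7) = 2.63 × 10^-2 M
Check: 1.5% ionized — well under 5%, approximation valid.
pOH = −log(2.63 × 10^-2) = 1.58; pH = 14.00 − 1.58 = 12.42

pH = 12.42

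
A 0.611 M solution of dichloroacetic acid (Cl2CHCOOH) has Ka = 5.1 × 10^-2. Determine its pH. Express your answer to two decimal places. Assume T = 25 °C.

Cl2CHCOOH ⇌ Cl2CHCOO- + H+
From the ICE table, Ka = x²/(0.611 − x) = 5.1 × 10^-2.
The 5% rule fails; solving x² + Ka·x − Ka·C₀ = 0 exactly:
x = [−0.051 + √(0.051² + 0.125)]/2 = 1.53 × 10^-1 M
pH = −log[H+] = −log(1.53 × 10^-1) = 0.82

pH = 0.82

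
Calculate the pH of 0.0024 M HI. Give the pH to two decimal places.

pH = 2.62

HI is a strong acid and dissociates completely, so [H+] = 0.0024 M.
pH = -log(0.0024) = 2.62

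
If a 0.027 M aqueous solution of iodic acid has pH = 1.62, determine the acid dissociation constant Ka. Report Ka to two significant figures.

Ka = 1.9 × 10^-1

[H+] = 10^(-1.62) = 2.40 × 10^-2 M
At equilibrium [HA] = 0.027 − 2.40 × 10^-2 = 3.00 × 10^-3 M
Ka = [H+][A-]/[HA] = (2.40 × 10^-2)² / 3.00 × 10^-3 = 1.9 × 10^-1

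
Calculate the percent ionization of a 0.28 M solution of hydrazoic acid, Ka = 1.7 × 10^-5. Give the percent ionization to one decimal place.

0.8%

HN3 ⇌ N3- + H+; let x = [H+] at equilibrium.
x ≈ √(Ka·C₀) = √(1.7 × 10^-5 × 0.28) = 2.18 × 10^-3 M
% ionization = x/C₀ × 100% = 2.18 × 10^-3/0.28 × 100% = 0.8%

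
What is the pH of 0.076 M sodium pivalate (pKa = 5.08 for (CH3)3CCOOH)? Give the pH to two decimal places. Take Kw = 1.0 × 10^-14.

pH = 8.98

(CH3)3CCOO- is the conjugate base of the weak acid (CH3)3CCOOH.
Ka = 10^(−5.08) = 8.32 × 10^-6
Kb = Kw/Ka = 1.0×10^-14 / 8.32 × 10^-6 = 1.20 × 10^-9
Kb = [OH-]²/(0.076 − [OH-]) = 1.20 × 10^-9
Since Kb ≪ C₀, [OH-] ≈ √(Kb·C₀) = 9.55 × 10^-6 M.
Check: 0.013% ionized — well under 5%, approximation valid.
pOH = 5.02, so pH = 14.00 − pOH = 8.98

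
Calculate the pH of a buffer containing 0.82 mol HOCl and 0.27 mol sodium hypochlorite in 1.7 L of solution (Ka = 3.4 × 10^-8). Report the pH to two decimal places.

pKa = −log(3.4 × 10^-8) = 7.469
Using pH = pKa + log([base]/[acid]) with [base]/[acid] = 0.27/0.82:
pH = 7.469 + (-0.482) = 6.99

pH = 6.99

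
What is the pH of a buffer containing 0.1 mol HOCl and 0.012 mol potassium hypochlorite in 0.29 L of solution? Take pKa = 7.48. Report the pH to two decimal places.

pH = 6.56

Using pH = pKa + log([base]/[acid]) with [base]/[acid] = 0.012/0.1:
pH = 7.48 + (-0.921) = 6.56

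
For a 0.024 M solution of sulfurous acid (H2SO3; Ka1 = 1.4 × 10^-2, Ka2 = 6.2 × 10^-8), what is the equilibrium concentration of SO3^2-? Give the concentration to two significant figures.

First ionization gives [H+] ≈ [HSO3-] = 1.26 × 10^-2 M.
Second step: Ka2 = [H+][SO3^2-]/[HSO3-] ≈ [SO3^2-] (since [H+] ≈ [HSO3-]).
So [SO3^2-] ≈ Ka2.

6.2 × 10^-8 M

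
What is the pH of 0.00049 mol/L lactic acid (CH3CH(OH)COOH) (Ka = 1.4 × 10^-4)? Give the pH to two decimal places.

pH = 3.70

CH3CH(OH)COOH ⇌ CH3CH(OH)COO- + H+
From the ICE table, Ka = [H+]²/(0.00049 − [H+]) = 1.4 × 10^-4.
Here C₀/Ka ≈ 3.5, so the small-[H+] approximation fails. Use the quadratic:
[H+] = [−0.00014 + √(0.00014² + 2.74e-07)]/2 = 2.01 × 10^-4 M
pH = −log[H+] = −log(2.01 × 10^-4) = 3.70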